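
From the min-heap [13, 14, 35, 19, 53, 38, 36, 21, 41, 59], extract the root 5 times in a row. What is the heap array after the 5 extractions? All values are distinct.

[36, 41, 38, 59, 53]

extract-min #1 returns 13:
  remove root 13; move last element 59 to root → [59, 14, 35, 19, 53, 38, 36, 21, 41]
  59 vs smaller child 14 at index 1, swap → [14, 59, 35, 19, 53, 38, 36, 21, 41]
  59 vs smaller child 19 at index 3, swap → [14, 19, 35, 59, 53, 38, 36, 21, 41]
  59 vs smaller child 21 at index 7, swap → [14, 19, 35, 21, 53, 38, 36, 59, 41]
extract-min #2 returns 14:
  remove root 14; move last element 41 to root → [41, 19, 35, 21, 53, 38, 36, 59]
  41 vs smaller child 19 at index 1, swap → [19, 41, 35, 21, 53, 38, 36, 59]
  41 vs smaller child 21 at index 3, swap → [19, 21, 35, 41, 53, 38, 36, 59]
extract-min #3 returns 19:
  remove root 19; move last element 59 to root → [59, 21, 35, 41, 53, 38, 36]
  59 vs smaller child 21 at index 1, swap → [21, 59, 35, 41, 53, 38, 36]
  59 vs smaller child 41 at index 3, swap → [21, 41, 35, 59, 53, 38, 36]
extract-min #4 returns 21:
  remove root 21; move last element 36 to root → [36, 41, 35, 59, 53, 38]
  36 vs smaller child 35 at index 2, swap → [35, 41, 36, 59, 53, 38]
extract-min #5 returns 35:
  remove root 35; move last element 38 to root → [38, 41, 36, 59, 53]
  38 vs smaller child 36 at index 2, swap → [36, 41, 38, 59, 53]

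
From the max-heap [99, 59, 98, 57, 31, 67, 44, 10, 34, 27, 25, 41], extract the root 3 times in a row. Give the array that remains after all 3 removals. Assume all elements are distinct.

extract-max #1 returns 99:
  remove root 99; move last element 41 to root → [41, 59, 98, 57, 31, 67, 44, 10, 34, 27, 25]
  41 vs larger child 98 at index 2, swap → [98, 59, 41, 57, 31, 67, 44, 10, 34, 27, 25]
  41 vs larger child 67 at index 5, swap → [98, 59, 67, 57, 31, 41, 44, 10, 34, 27, 25]
extract-max #2 returns 98:
  remove root 98; move last element 25 to root → [25, 59, 67, 57, 31, 41, 44, 10, 34, 27]
  25 vs larger child 67 at index 2, swap → [67, 59, 25, 57, 31, 41, 44, 10, 34, 27]
  25 vs larger child 44 at index 6, swap → [67, 59, 44, 57, 31, 41, 25, 10, 34, 27]
extract-max #3 returns 67:
  remove root 67; move last element 27 to root → [27, 59, 44, 57, 31, 41, 25, 10, 34]
  27 vs larger child 59 at index 1, swap → [59, 27, 44, 57, 31, 41, 25, 10, 34]
  27 vs larger child 57 at index 3, swap → [59, 57, 44, 27, 31, 41, 25, 10, 34]
  27 vs larger child 34 at index 8, swap → [59, 57, 44, 34, 31, 41, 25, 10, 27]

[59, 57, 44, 34, 31, 41, 25, 10, 27]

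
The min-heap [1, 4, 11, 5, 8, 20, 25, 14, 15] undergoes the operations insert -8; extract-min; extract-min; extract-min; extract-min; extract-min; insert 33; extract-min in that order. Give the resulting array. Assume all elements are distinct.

[14, 15, 20, 25, 33]

insert -8:
  append -8 at index 9 → [1, 4, 11, 5, 8, 20, 25, 14, 15, -8]
  -8 < parent 8 at index 4, swap → [1, 4, 11, 5, -8, 20, 25, 14, 15, 8]
  -8 < parent 4 at index 1, swap → [1, -8, 11, 5, 4, 20, 25, 14, 15, 8]
  -8 < parent 1 at index 0, swap → [-8, 1, 11, 5, 4, 20, 25, 14, 15, 8]
extract-min → returns -8:
  remove root -8; move last element 8 to root → [8, 1, 11, 5, 4, 20, 25, 14, 15]
  8 vs smaller child 1 at index 1, swap → [1, 8, 11, 5, 4, 20, 25, 14, 15]
  8 vs smaller child 4 at index 4, swap → [1, 4, 11, 5, 8, 20, 25, 14, 15]
extract-min → returns 1:
  remove root 1; move last element 15 to root → [15, 4, 11, 5, 8, 20, 25, 14]
  15 vs smaller child 4 at index 1, swap → [4, 15, 11, 5, 8, 20, 25, 14]
  15 vs smaller child 5 at index 3, swap → [4, 5, 11, 15, 8, 20, 25, 14]
  15 vs only child 14 at index 7, swap → [4, 5, 11, 14, 8, 20, 25, 15]
extract-min → returns 4:
  remove root 4; move last element 15 to root → [15, 5, 11, 14, 8, 20, 25]
  15 vs smaller child 5 at index 1, swap → [5, 15, 11, 14, 8, 20, 25]
  15 vs smaller child 8 at index 4, swap → [5, 8, 11, 14, 15, 20, 25]
extract-min → returns 5:
  remove root 5; move last element 25 to root → [25, 8, 11, 14, 15, 20]
  25 vs smaller child 8 at index 1, swap → [8, 25, 11, 14, 15, 20]
  25 vs smaller child 14 at index 3, swap → [8, 14, 11, 25, 15, 20]
extract-min → returns 8:
  remove root 8; move last element 20 to root → [20, 14, 11, 25, 15]
  20 vs smaller child 11 at index 2, swap → [11, 14, 20, 25, 15]
insert 33:
  append 33 at index 5 → [11, 14, 20, 25, 15, 33] (no swap needed)
extract-min → returns 11:
  remove root 11; move last element 33 to root → [33, 14, 20, 25, 15]
  33 vs smaller child 14 at index 1, swap → [14, 33, 20, 25, 15]
  33 vs smaller child 15 at index 4, swap → [14, 15, 20, 25, 33]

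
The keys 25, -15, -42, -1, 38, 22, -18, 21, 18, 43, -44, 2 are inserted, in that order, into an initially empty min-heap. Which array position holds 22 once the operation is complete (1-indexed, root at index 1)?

12

Insert 25:
  append 25 at index 1 → [25] (no swap needed)
Insert -15:
  append -15 at index 2 → [25, -15]
  -15 < parent 25 at index 1, swap → [-15, 25]
Insert -42:
  append -42 at index 3 → [-15, 25, -42]
  -42 < parent -15 at index 1, swap → [-42, 25, -15]
Insert -1:
  append -1 at index 4 → [-42, 25, -15, -1]
  -1 < parent 25 at index 2, swap → [-42, -1, -15, 25]
Insert 38:
  append 38 at index 5 → [-42, -1, -15, 25, 38] (no swap needed)
Insert 22:
  append 22 at index 6 → [-42, -1, -15, 25, 38, 22] (no swap needed)
Insert -18:
  append -18 at index 7 → [-42, -1, -15, 25, 38, 22, -18]
  -18 < parent -15 at index 3, swap → [-42, -1, -18, 25, 38, 22, -15]
Insert 21:
  append 21 at index 8 → [-42, -1, -18, 25, 38, 22, -15, 21]
  21 < parent 25 at index 4, swap → [-42, -1, -18, 21, 38, 22, -15, 25]
Insert 18:
  append 18 at index 9 → [-42, -1, -18, 21, 38, 22, -15, 25, 18]
  18 < parent 21 at index 4, swap → [-42, -1, -18, 18, 38, 22, -15, 25, 21]
Insert 43:
  append 43 at index 10 → [-42, -1, -18, 18, 38, 22, -15, 25, 21, 43] (no swap needed)
Insert -44:
  append -44 at index 11 → [-42, -1, -18, 18, 38, 22, -15, 25, 21, 43, -44]
  -44 < parent 38 at index 5, swap → [-42, -1, -18, 18, -44, 22, -15, 25, 21, 43, 38]
  -44 < parent -1 at index 2, swap → [-42, -44, -18, 18, -1, 22, -15, 25, 21, 43, 38]
  -44 < parent -42 at index 1, swap → [-44, -42, -18, 18, -1, 22, -15, 25, 21, 43, 38]
Insert 2:
  append 2 at index 12 → [-44, -42, -18, 18, -1, 22, -15, 25, 21, 43, 38, 2]
  2 < parent 22 at index 6, swap → [-44, -42, -18, 18, -1, 2, -15, 25, 21, 43, 38, 22]
resulting array: [-44, -42, -18, 18, -1, 2, -15, 25, 21, 43, 38, 22]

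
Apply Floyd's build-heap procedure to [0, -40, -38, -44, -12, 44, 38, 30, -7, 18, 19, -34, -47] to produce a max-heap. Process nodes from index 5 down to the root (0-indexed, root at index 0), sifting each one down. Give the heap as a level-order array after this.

[44, 30, 38, -7, 19, -34, 0, -44, -40, 18, -12, -38, -47]

sift down from index 5: already satisfies heap property
sift down from index 4:
  -12 vs larger child 19 at index 10, swap → [0, -40, -38, -44, 19, 44, 38, 30, -7, 18, -12, -34, -47]
sift down from index 3:
  -44 vs larger child 30 at index 7, swap → [0, -40, -38, 30, 19, 44, 38, -44, -7, 18, -12, -34, -47]
sift down from index 2:
  -38 vs larger child 44 at index 5, swap → [0, -40, 44, 30, 19, -38, 38, -44, -7, 18, -12, -34, -47]
  -38 vs larger child -34 at index 11, swap → [0, -40, 44, 30, 19, -34, 38, -44, -7, 18, -12, -38, -47]
sift down from index 1:
  -40 vs larger child 30 at index 3, swap → [0, 30, 44, -40, 19, -34, 38, -44, -7, 18, -12, -38, -47]
  -40 vs larger child -7 at index 8, swap → [0, 30, 44, -7, 19, -34, 38, -44, -40, 18, -12, -38, -47]
sift down from index 0:
  0 vs larger child 44 at index 2, swap → [44, 30, 0, -7, 19, -34, 38, -44, -40, 18, -12, -38, -47]
  0 vs larger child 38 at index 6, swap → [44, 30, 38, -7, 19, -34, 0, -44, -40, 18, -12, -38, -47]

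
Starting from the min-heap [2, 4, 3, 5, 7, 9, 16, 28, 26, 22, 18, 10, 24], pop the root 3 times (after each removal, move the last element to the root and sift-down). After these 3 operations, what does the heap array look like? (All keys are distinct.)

[5, 7, 9, 24, 18, 10, 16, 28, 26, 22]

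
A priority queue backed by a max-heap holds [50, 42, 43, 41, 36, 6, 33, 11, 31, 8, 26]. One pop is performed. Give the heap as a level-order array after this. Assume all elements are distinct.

remove root 50; move last element 26 to root → [26, 42, 43, 41, 36, 6, 33, 11, 31, 8]
26 vs larger child 43 at index 2, swap → [43, 42, 26, 41, 36, 6, 33, 11, 31, 8]
26 vs larger child 33 at index 6, swap → [43, 42, 33, 41, 36, 6, 26, 11, 31, 8]

[43, 42, 33, 41, 36, 6, 26, 11, 31, 8]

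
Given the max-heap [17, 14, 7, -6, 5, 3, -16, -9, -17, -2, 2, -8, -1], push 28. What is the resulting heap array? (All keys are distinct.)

[28, 14, 17, -6, 5, 3, 7, -9, -17, -2, 2, -8, -1, -16]

append 28 at index 13 → [17, 14, 7, -6, 5, 3, -16, -9, -17, -2, 2, -8, -1, 28]
28 > parent -16 at index 6, swap → [17, 14, 7, -6, 5, 3, 28, -9, -17, -2, 2, -8, -1, -16]
28 > parent 7 at index 2, swap → [17, 14, 28, -6, 5, 3, 7, -9, -17, -2, 2, -8, -1, -16]
28 > parent 17 at index 0, swap → [28, 14, 17, -6, 5, 3, 7, -9, -17, -2, 2, -8, -1, -16]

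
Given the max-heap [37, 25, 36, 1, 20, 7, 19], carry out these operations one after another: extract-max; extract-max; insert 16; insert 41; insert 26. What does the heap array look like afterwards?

[41, 26, 25, 20, 7, 16, 19, 1]

extract-max → returns 37:
  remove root 37; move last element 19 to root → [19, 25, 36, 1, 20, 7]
  19 vs larger child 36 at index 2, swap → [36, 25, 19, 1, 20, 7]
extract-max → returns 36:
  remove root 36; move last element 7 to root → [7, 25, 19, 1, 20]
  7 vs larger child 25 at index 1, swap → [25, 7, 19, 1, 20]
  7 vs larger child 20 at index 4, swap → [25, 20, 19, 1, 7]
insert 16:
  append 16 at index 5 → [25, 20, 19, 1, 7, 16] (no swap needed)
insert 41:
  append 41 at index 6 → [25, 20, 19, 1, 7, 16, 41]
  41 > parent 19 at index 2, swap → [25, 20, 41, 1, 7, 16, 19]
  41 > parent 25 at index 0, swap → [41, 20, 25, 1, 7, 16, 19]
insert 26:
  append 26 at index 7 → [41, 20, 25, 1, 7, 16, 19, 26]
  26 > parent 1 at index 3, swap → [41, 20, 25, 26, 7, 16, 19, 1]
  26 > parent 20 at index 1, swap → [41, 26, 25, 20, 7, 16, 19, 1]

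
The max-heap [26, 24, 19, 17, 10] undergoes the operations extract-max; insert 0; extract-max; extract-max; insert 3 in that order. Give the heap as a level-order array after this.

extract-max → returns 26:
  remove root 26; move last element 10 to root → [10, 24, 19, 17]
  10 vs larger child 24 at index 1, swap → [24, 10, 19, 17]
  10 vs only child 17 at index 3, swap → [24, 17, 19, 10]
insert 0:
  append 0 at index 4 → [24, 17, 19, 10, 0] (no swap needed)
extract-max → returns 24:
  remove root 24; move last element 0 to root → [0, 17, 19, 10]
  0 vs larger child 19 at index 2, swap → [19, 17, 0, 10]
extract-max → returns 19:
  remove root 19; move last element 10 to root → [10, 17, 0]
  10 vs larger child 17 at index 1, swap → [17, 10, 0]
insert 3:
  append 3 at index 3 → [17, 10, 0, 3] (no swap needed)

[17, 10, 0, 3]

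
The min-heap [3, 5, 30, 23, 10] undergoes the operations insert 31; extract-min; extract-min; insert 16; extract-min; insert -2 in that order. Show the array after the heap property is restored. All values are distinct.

insert 31:
  append 31 at index 5 → [3, 5, 30, 23, 10, 31] (no swap needed)
extract-min → returns 3:
  remove root 3; move last element 31 to root → [31, 5, 30, 23, 10]
  31 vs smaller child 5 at index 1, swap → [5, 31, 30, 23, 10]
  31 vs smaller child 10 at index 4, swap → [5, 10, 30, 23, 31]
extract-min → returns 5:
  remove root 5; move last element 31 to root → [31, 10, 30, 23]
  31 vs smaller child 10 at index 1, swap → [10, 31, 30, 23]
  31 vs only child 23 at index 3, swap → [10, 23, 30, 31]
insert 16:
  append 16 at index 4 → [10, 23, 30, 31, 16]
  16 < parent 23 at index 1, swap → [10, 16, 30, 31, 23]
extract-min → returns 10:
  remove root 10; move last element 23 to root → [23, 16, 30, 31]
  23 vs smaller child 16 at index 1, swap → [16, 23, 30, 31]
insert -2:
  append -2 at index 4 → [16, 23, 30, 31, -2]
  -2 < parent 23 at index 1, swap → [16, -2, 30, 31, 23]
  -2 < parent 16 at index 0, swap → [-2, 16, 30, 31, 23]

[-2, 16, 30, 31, 23]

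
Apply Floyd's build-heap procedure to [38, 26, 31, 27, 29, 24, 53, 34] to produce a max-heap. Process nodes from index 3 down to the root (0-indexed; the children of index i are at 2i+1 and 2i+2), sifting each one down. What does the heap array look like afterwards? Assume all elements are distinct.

[53, 34, 38, 27, 29, 24, 31, 26]

sift down from index 3:
  27 vs only child 34 at index 7, swap → [38, 26, 31, 34, 29, 24, 53, 27]
sift down from index 2:
  31 vs larger child 53 at index 6, swap → [38, 26, 53, 34, 29, 24, 31, 27]
sift down from index 1:
  26 vs larger child 34 at index 3, swap → [38, 34, 53, 26, 29, 24, 31, 27]
  26 vs only child 27 at index 7, swap → [38, 34, 53, 27, 29, 24, 31, 26]
sift down from index 0:
  38 vs larger child 53 at index 2, swap → [53, 34, 38, 27, 29, 24, 31, 26]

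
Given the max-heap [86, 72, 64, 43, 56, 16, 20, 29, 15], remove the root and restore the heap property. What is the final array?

[72, 56, 64, 43, 15, 16, 20, 29]

remove root 86; move last element 15 to root → [15, 72, 64, 43, 56, 16, 20, 29]
15 vs larger child 72 at index 1, swap → [72, 15, 64, 43, 56, 16, 20, 29]
15 vs larger child 56 at index 4, swap → [72, 56, 64, 43, 15, 16, 20, 29]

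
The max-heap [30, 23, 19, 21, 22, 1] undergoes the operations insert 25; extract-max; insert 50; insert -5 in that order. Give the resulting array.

insert 25:
  append 25 at index 6 → [30, 23, 19, 21, 22, 1, 25]
  25 > parent 19 at index 2, swap → [30, 23, 25, 21, 22, 1, 19]
extract-max → returns 30:
  remove root 30; move last element 19 to root → [19, 23, 25, 21, 22, 1]
  19 vs larger child 25 at index 2, swap → [25, 23, 19, 21, 22, 1]
insert 50:
  append 50 at index 6 → [25, 23, 19, 21, 22, 1, 50]
  50 > parent 19 at index 2, swap → [25, 23, 50, 21, 22, 1, 19]
  50 > parent 25 at index 0, swap → [50, 23, 25, 21, 22, 1, 19]
insert -5:
  append -5 at index 7 → [50, 23, 25, 21, 22, 1, 19, -5] (no swap needed)

[50, 23, 25, 21, 22, 1, 19, -5]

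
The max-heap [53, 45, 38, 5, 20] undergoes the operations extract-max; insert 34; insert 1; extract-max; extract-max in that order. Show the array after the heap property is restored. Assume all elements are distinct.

extract-max → returns 53:
  remove root 53; move last element 20 to root → [20, 45, 38, 5]
  20 vs larger child 45 at index 1, swap → [45, 20, 38, 5]
insert 34:
  append 34 at index 4 → [45, 20, 38, 5, 34]
  34 > parent 20 at index 1, swap → [45, 34, 38, 5, 20]
insert 1:
  append 1 at index 5 → [45, 34, 38, 5, 20, 1] (no swap needed)
extract-max → returns 45:
  remove root 45; move last element 1 to root → [1, 34, 38, 5, 20]
  1 vs larger child 38 at index 2, swap → [38, 34, 1, 5, 20]
extract-max → returns 38:
  remove root 38; move last element 20 to root → [20, 34, 1, 5]
  20 vs larger child 34 at index 1, swap → [34, 20, 1, 5]

[34, 20, 1, 5]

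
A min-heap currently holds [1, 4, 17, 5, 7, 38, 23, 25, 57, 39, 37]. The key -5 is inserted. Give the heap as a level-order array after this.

[-5, 4, 1, 5, 7, 17, 23, 25, 57, 39, 37, 38]

append -5 at index 11 → [1, 4, 17, 5, 7, 38, 23, 25, 57, 39, 37, -5]
-5 < parent 38 at index 5, swap → [1, 4, 17, 5, 7, -5, 23, 25, 57, 39, 37, 38]
-5 < parent 17 at index 2, swap → [1, 4, -5, 5, 7, 17, 23, 25, 57, 39, 37, 38]
-5 < parent 1 at index 0, swap → [-5, 4, 1, 5, 7, 17, 23, 25, 57, 39, 37, 38]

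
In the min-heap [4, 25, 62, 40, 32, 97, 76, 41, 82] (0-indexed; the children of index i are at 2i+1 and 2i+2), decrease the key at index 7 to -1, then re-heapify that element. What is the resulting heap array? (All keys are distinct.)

[-1, 4, 62, 25, 32, 97, 76, 40, 82]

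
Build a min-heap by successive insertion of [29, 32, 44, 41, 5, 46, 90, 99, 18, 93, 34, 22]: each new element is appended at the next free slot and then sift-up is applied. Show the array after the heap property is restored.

[5, 18, 22, 29, 32, 44, 90, 99, 41, 93, 34, 46]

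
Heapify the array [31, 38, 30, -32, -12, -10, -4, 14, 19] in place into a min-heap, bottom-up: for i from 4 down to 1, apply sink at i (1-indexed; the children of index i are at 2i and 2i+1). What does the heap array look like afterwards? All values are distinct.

[-32, -12, -10, 14, 31, 30, -4, 38, 19]

sift down from index 4: already satisfies heap property
sift down from index 3:
  30 vs smaller child -10 at index 6, swap → [31, 38, -10, -32, -12, 30, -4, 14, 19]
sift down from index 2:
  38 vs smaller child -32 at index 4, swap → [31, -32, -10, 38, -12, 30, -4, 14, 19]
  38 vs smaller child 14 at index 8, swap → [31, -32, -10, 14, -12, 30, -4, 38, 19]
sift down from index 1:
  31 vs smaller child -32 at index 2, swap → [-32, 31, -10, 14, -12, 30, -4, 38, 19]
  31 vs smaller child -12 at index 5, swap → [-32, -12, -10, 14, 31, 30, -4, 38, 19]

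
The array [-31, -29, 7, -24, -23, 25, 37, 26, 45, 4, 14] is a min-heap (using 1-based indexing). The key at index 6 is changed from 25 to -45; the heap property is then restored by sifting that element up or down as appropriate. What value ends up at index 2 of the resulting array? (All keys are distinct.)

set index 6 from 25 to -45 → [-31, -29, 7, -24, -23, -45, 37, 26, 45, 4, 14]
-45 < parent 7 at index 3, swap → [-31, -29, -45, -24, -23, 7, 37, 26, 45, 4, 14]
-45 < parent -31 at index 1, swap → [-45, -29, -31, -24, -23, 7, 37, 26, 45, 4, 14]
resulting array: [-45, -29, -31, -24, -23, 7, 37, 26, 45, 4, 14]

-29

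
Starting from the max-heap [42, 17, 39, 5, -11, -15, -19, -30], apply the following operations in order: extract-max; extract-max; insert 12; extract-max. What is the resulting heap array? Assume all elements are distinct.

[12, 5, -15, -19, -11, -30]

extract-max → returns 42:
  remove root 42; move last element -30 to root → [-30, 17, 39, 5, -11, -15, -19]
  -30 vs larger child 39 at index 2, swap → [39, 17, -30, 5, -11, -15, -19]
  -30 vs larger child -15 at index 5, swap → [39, 17, -15, 5, -11, -30, -19]
extract-max → returns 39:
  remove root 39; move last element -19 to root → [-19, 17, -15, 5, -11, -30]
  -19 vs larger child 17 at index 1, swap → [17, -19, -15, 5, -11, -30]
  -19 vs larger child 5 at index 3, swap → [17, 5, -15, -19, -11, -30]
insert 12:
  append 12 at index 6 → [17, 5, -15, -19, -11, -30, 12]
  12 > parent -15 at index 2, swap → [17, 5, 12, -19, -11, -30, -15]
extract-max → returns 17:
  remove root 17; move last element -15 to root → [-15, 5, 12, -19, -11, -30]
  -15 vs larger child 12 at index 2, swap → [12, 5, -15, -19, -11, -30]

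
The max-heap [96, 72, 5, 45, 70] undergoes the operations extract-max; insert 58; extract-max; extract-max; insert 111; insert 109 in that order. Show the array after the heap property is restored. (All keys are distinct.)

[111, 109, 5, 45, 58]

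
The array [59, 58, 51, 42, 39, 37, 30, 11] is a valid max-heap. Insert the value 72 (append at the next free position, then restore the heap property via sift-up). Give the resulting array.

append 72 at index 8 → [59, 58, 51, 42, 39, 37, 30, 11, 72]
72 > parent 42 at index 3, swap → [59, 58, 51, 72, 39, 37, 30, 11, 42]
72 > parent 58 at index 1, swap → [59, 72, 51, 58, 39, 37, 30, 11, 42]
72 > parent 59 at index 0, swap → [72, 59, 51, 58, 39, 37, 30, 11, 42]

[72, 59, 51, 58, 39, 37, 30, 11, 42]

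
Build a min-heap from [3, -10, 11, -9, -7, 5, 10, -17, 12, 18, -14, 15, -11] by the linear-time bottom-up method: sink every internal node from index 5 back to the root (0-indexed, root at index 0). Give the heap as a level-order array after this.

[-17, -14, -11, -10, -7, 5, 10, -9, 12, 18, 3, 15, 11]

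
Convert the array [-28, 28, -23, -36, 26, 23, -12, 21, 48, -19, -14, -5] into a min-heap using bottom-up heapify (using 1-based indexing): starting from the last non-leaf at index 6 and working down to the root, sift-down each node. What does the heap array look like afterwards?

[-36, -28, -23, 21, -19, -5, -12, 28, 48, 26, -14, 23]

sift down from index 6:
  23 vs only child -5 at index 12, swap → [-28, 28, -23, -36, 26, -5, -12, 21, 48, -19, -14, 23]
sift down from index 5:
  26 vs smaller child -19 at index 10, swap → [-28, 28, -23, -36, -19, -5, -12, 21, 48, 26, -14, 23]
sift down from index 4: already satisfies heap property
sift down from index 3: already satisfies heap property
sift down from index 2:
  28 vs smaller child -36 at index 4, swap → [-28, -36, -23, 28, -19, -5, -12, 21, 48, 26, -14, 23]
  28 vs smaller child 21 at index 8, swap → [-28, -36, -23, 21, -19, -5, -12, 28, 48, 26, -14, 23]
sift down from index 1:
  -28 vs smaller child -36 at index 2, swap → [-36, -28, -23, 21, -19, -5, -12, 28, 48, 26, -14, 23]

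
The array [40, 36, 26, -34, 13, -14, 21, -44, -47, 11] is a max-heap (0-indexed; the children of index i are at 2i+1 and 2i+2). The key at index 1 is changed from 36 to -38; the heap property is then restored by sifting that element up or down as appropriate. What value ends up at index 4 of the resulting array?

set index 1 from 36 to -38 → [40, -38, 26, -34, 13, -14, 21, -44, -47, 11]
-38 vs larger child 13 at index 4, swap → [40, 13, 26, -34, -38, -14, 21, -44, -47, 11]
-38 vs only child 11 at index 9, swap → [40, 13, 26, -34, 11, -14, 21, -44, -47, -38]
resulting array: [40, 13, 26, -34, 11, -14, 21, -44, -47, -38]

11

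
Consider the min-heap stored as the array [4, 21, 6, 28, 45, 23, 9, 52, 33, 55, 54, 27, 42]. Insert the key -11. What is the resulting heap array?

[-11, 21, 4, 28, 45, 23, 6, 52, 33, 55, 54, 27, 42, 9]

append -11 at index 13 → [4, 21, 6, 28, 45, 23, 9, 52, 33, 55, 54, 27, 42, -11]
-11 < parent 9 at index 6, swap → [4, 21, 6, 28, 45, 23, -11, 52, 33, 55, 54, 27, 42, 9]
-11 < parent 6 at index 2, swap → [4, 21, -11, 28, 45, 23, 6, 52, 33, 55, 54, 27, 42, 9]
-11 < parent 4 at index 0, swap → [-11, 21, 4, 28, 45, 23, 6, 52, 33, 55, 54, 27, 42, 9]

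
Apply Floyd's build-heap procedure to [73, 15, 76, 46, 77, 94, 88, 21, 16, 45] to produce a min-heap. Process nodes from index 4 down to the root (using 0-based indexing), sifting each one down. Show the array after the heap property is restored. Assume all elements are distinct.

sift down from index 4:
  77 vs only child 45 at index 9, swap → [73, 15, 76, 46, 45, 94, 88, 21, 16, 77]
sift down from index 3:
  46 vs smaller child 16 at index 8, swap → [73, 15, 76, 16, 45, 94, 88, 21, 46, 77]
sift down from index 2: already satisfies heap property
sift down from index 1: already satisfies heap property
sift down from index 0:
  73 vs smaller child 15 at index 1, swap → [15, 73, 76, 16, 45, 94, 88, 21, 46, 77]
  73 vs smaller child 16 at index 3, swap → [15, 16, 76, 73, 45, 94, 88, 21, 46, 77]
  73 vs smaller child 21 at index 7, swap → [15, 16, 76, 21, 45, 94, 88, 73, 46, 77]

[15, 16, 76, 21, 45, 94, 88, 73, 46, 77]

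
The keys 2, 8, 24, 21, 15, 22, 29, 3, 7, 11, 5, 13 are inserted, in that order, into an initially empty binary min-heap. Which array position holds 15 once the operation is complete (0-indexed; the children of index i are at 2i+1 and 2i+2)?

9

Insert 2:
  append 2 at index 0 → [2] (no swap needed)
Insert 8:
  append 8 at index 1 → [2, 8] (no swap needed)
Insert 24:
  append 24 at index 2 → [2, 8, 24] (no swap needed)
Insert 21:
  append 21 at index 3 → [2, 8, 24, 21] (no swap needed)
Insert 15:
  append 15 at index 4 → [2, 8, 24, 21, 15] (no swap needed)
Insert 22:
  append 22 at index 5 → [2, 8, 24, 21, 15, 22]
  22 < parent 24 at index 2, swap → [2, 8, 22, 21, 15, 24]
Insert 29:
  append 29 at index 6 → [2, 8, 22, 21, 15, 24, 29] (no swap needed)
Insert 3:
  append 3 at index 7 → [2, 8, 22, 21, 15, 24, 29, 3]
  3 < parent 21 at index 3, swap → [2, 8, 22, 3, 15, 24, 29, 21]
  3 < parent 8 at index 1, swap → [2, 3, 22, 8, 15, 24, 29, 21]
Insert 7:
  append 7 at index 8 → [2, 3, 22, 8, 15, 24, 29, 21, 7]
  7 < parent 8 at index 3, swap → [2, 3, 22, 7, 15, 24, 29, 21, 8]
Insert 11:
  append 11 at index 9 → [2, 3, 22, 7, 15, 24, 29, 21, 8, 11]
  11 < parent 15 at index 4, swap → [2, 3, 22, 7, 11, 24, 29, 21, 8, 15]
Insert 5:
  append 5 at index 10 → [2, 3, 22, 7, 11, 24, 29, 21, 8, 15, 5]
  5 < parent 11 at index 4, swap → [2, 3, 22, 7, 5, 24, 29, 21, 8, 15, 11]
Insert 13:
  append 13 at index 11 → [2, 3, 22, 7, 5, 24, 29, 21, 8, 15, 11, 13]
  13 < parent 24 at index 5, swap → [2, 3, 22, 7, 5, 13, 29, 21, 8, 15, 11, 24]
  13 < parent 22 at index 2, swap → [2, 3, 13, 7, 5, 22, 29, 21, 8, 15, 11, 24]
resulting array: [2, 3, 13, 7, 5, 22, 29, 21, 8, 15, 11, 24]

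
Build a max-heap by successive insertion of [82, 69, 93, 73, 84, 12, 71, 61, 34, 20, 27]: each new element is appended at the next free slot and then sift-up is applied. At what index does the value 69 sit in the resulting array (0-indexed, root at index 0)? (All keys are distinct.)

Insert 82:
  append 82 at index 0 → [82] (no swap needed)
Insert 69:
  append 69 at index 1 → [82, 69] (no swap needed)
Insert 93:
  append 93 at index 2 → [82, 69, 93]
  93 > parent 82 at index 0, swap → [93, 69, 82]
Insert 73:
  append 73 at index 3 → [93, 69, 82, 73]
  73 > parent 69 at index 1, swap → [93, 73, 82, 69]
Insert 84:
  append 84 at index 4 → [93, 73, 82, 69, 84]
  84 > parent 73 at index 1, swap → [93, 84, 82, 69, 73]
Insert 12:
  append 12 at index 5 → [93, 84, 82, 69, 73, 12] (no swap needed)
Insert 71:
  append 71 at index 6 → [93, 84, 82, 69, 73, 12, 71] (no swap needed)
Insert 61:
  append 61 at index 7 → [93, 84, 82, 69, 73, 12, 71, 61] (no swap needed)
Insert 34:
  append 34 at index 8 → [93, 84, 82, 69, 73, 12, 71, 61, 34] (no swap needed)
Insert 20:
  append 20 at index 9 → [93, 84, 82, 69, 73, 12, 71, 61, 34, 20] (no swap needed)
Insert 27:
  append 27 at index 10 → [93, 84, 82, 69, 73, 12, 71, 61, 34, 20, 27] (no swap needed)
resulting array: [93, 84, 82, 69, 73, 12, 71, 61, 34, 20, 27]

3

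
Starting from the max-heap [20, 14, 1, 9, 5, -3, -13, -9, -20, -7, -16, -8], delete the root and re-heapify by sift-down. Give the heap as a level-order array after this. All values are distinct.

[14, 9, 1, -8, 5, -3, -13, -9, -20, -7, -16]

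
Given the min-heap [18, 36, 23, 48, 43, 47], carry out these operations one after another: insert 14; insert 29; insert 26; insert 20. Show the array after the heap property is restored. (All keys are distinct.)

insert 14:
  append 14 at index 6 → [18, 36, 23, 48, 43, 47, 14]
  14 < parent 23 at index 2, swap → [18, 36, 14, 48, 43, 47, 23]
  14 < parent 18 at index 0, swap → [14, 36, 18, 48, 43, 47, 23]
insert 29:
  append 29 at index 7 → [14, 36, 18, 48, 43, 47, 23, 29]
  29 < parent 48 at index 3, swap → [14, 36, 18, 29, 43, 47, 23, 48]
  29 < parent 36 at index 1, swap → [14, 29, 18, 36, 43, 47, 23, 48]
insert 26:
  append 26 at index 8 → [14, 29, 18, 36, 43, 47, 23, 48, 26]
  26 < parent 36 at index 3, swap → [14, 29, 18, 26, 43, 47, 23, 48, 36]
  26 < parent 29 at index 1, swap → [14, 26, 18, 29, 43, 47, 23, 48, 36]
insert 20:
  append 20 at index 9 → [14, 26, 18, 29, 43, 47, 23, 48, 36, 20]
  20 < parent 43 at index 4, swap → [14, 26, 18, 29, 20, 47, 23, 48, 36, 43]
  20 < parent 26 at index 1, swap → [14, 20, 18, 29, 26, 47, 23, 48, 36, 43]

[14, 20, 18, 29, 26, 47, 23, 48, 36, 43]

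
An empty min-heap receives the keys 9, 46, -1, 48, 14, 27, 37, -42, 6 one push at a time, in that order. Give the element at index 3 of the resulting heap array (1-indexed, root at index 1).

Insert 9:
  append 9 at index 1 → [9] (no swap needed)
Insert 46:
  append 46 at index 2 → [9, 46] (no swap needed)
Insert -1:
  append -1 at index 3 → [9, 46, -1]
  -1 < parent 9 at index 1, swap → [-1, 46, 9]
Insert 48:
  append 48 at index 4 → [-1, 46, 9, 48] (no swap needed)
Insert 14:
  append 14 at index 5 → [-1, 46, 9, 48, 14]
  14 < parent 46 at index 2, swap → [-1, 14, 9, 48, 46]
Insert 27:
  append 27 at index 6 → [-1, 14, 9, 48, 46, 27] (no swap needed)
Insert 37:
  append 37 at index 7 → [-1, 14, 9, 48, 46, 27, 37] (no swap needed)
Insert -42:
  append -42 at index 8 → [-1, 14, 9, 48, 46, 27, 37, -42]
  -42 < parent 48 at index 4, swap → [-1, 14, 9, -42, 46, 27, 37, 48]
  -42 < parent 14 at index 2, swap → [-1, -42, 9, 14, 46, 27, 37, 48]
  -42 < parent -1 at index 1, swap → [-42, -1, 9, 14, 46, 27, 37, 48]
Insert 6:
  append 6 at index 9 → [-42, -1, 9, 14, 46, 27, 37, 48, 6]
  6 < parent 14 at index 4, swap → [-42, -1, 9, 6, 46, 27, 37, 48, 14]
resulting array: [-42, -1, 9, 6, 46, 27, 37, 48, 14]

9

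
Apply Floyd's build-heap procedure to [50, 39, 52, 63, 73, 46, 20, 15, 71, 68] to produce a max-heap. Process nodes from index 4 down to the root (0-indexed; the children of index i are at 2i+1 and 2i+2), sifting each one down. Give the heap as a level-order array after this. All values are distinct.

[73, 71, 52, 63, 68, 46, 20, 15, 50, 39]

sift down from index 4: already satisfies heap property
sift down from index 3:
  63 vs larger child 71 at index 8, swap → [50, 39, 52, 71, 73, 46, 20, 15, 63, 68]
sift down from index 2: already satisfies heap property
sift down from index 1:
  39 vs larger child 73 at index 4, swap → [50, 73, 52, 71, 39, 46, 20, 15, 63, 68]
  39 vs only child 68 at index 9, swap → [50, 73, 52, 71, 68, 46, 20, 15, 63, 39]
sift down from index 0:
  50 vs larger child 73 at index 1, swap → [73, 50, 52, 71, 68, 46, 20, 15, 63, 39]
  50 vs larger child 71 at index 3, swap → [73, 71, 52, 50, 68, 46, 20, 15, 63, 39]
  50 vs larger child 63 at index 8, swap → [73, 71, 52, 63, 68, 46, 20, 15, 50, 39]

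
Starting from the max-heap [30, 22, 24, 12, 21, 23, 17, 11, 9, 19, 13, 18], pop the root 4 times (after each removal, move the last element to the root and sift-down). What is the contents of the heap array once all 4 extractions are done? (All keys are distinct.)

[21, 19, 18, 12, 9, 13, 17, 11]

extract-max #1 returns 30:
  remove root 30; move last element 18 to root → [18, 22, 24, 12, 21, 23, 17, 11, 9, 19, 13]
  18 vs larger child 24 at index 2, swap → [24, 22, 18, 12, 21, 23, 17, 11, 9, 19, 13]
  18 vs larger child 23 at index 5, swap → [24, 22, 23, 12, 21, 18, 17, 11, 9, 19, 13]
extract-max #2 returns 24:
  remove root 24; move last element 13 to root → [13, 22, 23, 12, 21, 18, 17, 11, 9, 19]
  13 vs larger child 23 at index 2, swap → [23, 22, 13, 12, 21, 18, 17, 11, 9, 19]
  13 vs larger child 18 at index 5, swap → [23, 22, 18, 12, 21, 13, 17, 11, 9, 19]
extract-max #3 returns 23:
  remove root 23; move last element 19 to root → [19, 22, 18, 12, 21, 13, 17, 11, 9]
  19 vs larger child 22 at index 1, swap → [22, 19, 18, 12, 21, 13, 17, 11, 9]
  19 vs larger child 21 at index 4, swap → [22, 21, 18, 12, 19, 13, 17, 11, 9]
extract-max #4 returns 22:
  remove root 22; move last element 9 to root → [9, 21, 18, 12, 19, 13, 17, 11]
  9 vs larger child 21 at index 1, swap → [21, 9, 18, 12, 19, 13, 17, 11]
  9 vs larger child 19 at index 4, swap → [21, 19, 18, 12, 9, 13, 17, 11]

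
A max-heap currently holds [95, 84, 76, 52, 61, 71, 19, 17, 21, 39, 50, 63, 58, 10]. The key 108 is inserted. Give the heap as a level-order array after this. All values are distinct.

append 108 at index 14 → [95, 84, 76, 52, 61, 71, 19, 17, 21, 39, 50, 63, 58, 10, 108]
108 > parent 19 at index 6, swap → [95, 84, 76, 52, 61, 71, 108, 17, 21, 39, 50, 63, 58, 10, 19]
108 > parent 76 at index 2, swap → [95, 84, 108, 52, 61, 71, 76, 17, 21, 39, 50, 63, 58, 10, 19]
108 > parent 95 at index 0, swap → [108, 84, 95, 52, 61, 71, 76, 17, 21, 39, 50, 63, 58, 10, 19]

[108, 84, 95, 52, 61, 71, 76, 17, 21, 39, 50, 63, 58, 10, 19]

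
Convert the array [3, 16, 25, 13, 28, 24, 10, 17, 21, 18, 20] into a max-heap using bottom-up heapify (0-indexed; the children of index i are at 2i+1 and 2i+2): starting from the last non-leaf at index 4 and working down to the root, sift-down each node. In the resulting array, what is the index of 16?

sift down from index 4: already satisfies heap property
sift down from index 3:
  13 vs larger child 21 at index 8, swap → [3, 16, 25, 21, 28, 24, 10, 17, 13, 18, 20]
sift down from index 2: already satisfies heap property
sift down from index 1:
  16 vs larger child 28 at index 4, swap → [3, 28, 25, 21, 16, 24, 10, 17, 13, 18, 20]
  16 vs larger child 20 at index 10, swap → [3, 28, 25, 21, 20, 24, 10, 17, 13, 18, 16]
sift down from index 0:
  3 vs larger child 28 at index 1, swap → [28, 3, 25, 21, 20, 24, 10, 17, 13, 18, 16]
  3 vs larger child 21 at index 3, swap → [28, 21, 25, 3, 20, 24, 10, 17, 13, 18, 16]
  3 vs larger child 17 at index 7, swap → [28, 21, 25, 17, 20, 24, 10, 3, 13, 18, 16]
resulting array: [28, 21, 25, 17, 20, 24, 10, 3, 13, 18, 16]

10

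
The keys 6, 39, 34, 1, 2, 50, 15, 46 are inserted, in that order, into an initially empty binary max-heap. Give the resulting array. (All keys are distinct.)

[50, 46, 39, 6, 2, 34, 15, 1]

Insert 6:
  append 6 at index 0 → [6] (no swap needed)
Insert 39:
  append 39 at index 1 → [6, 39]
  39 > parent 6 at index 0, swap → [39, 6]
Insert 34:
  append 34 at index 2 → [39, 6, 34] (no swap needed)
Insert 1:
  append 1 at index 3 → [39, 6, 34, 1] (no swap needed)
Insert 2:
  append 2 at index 4 → [39, 6, 34, 1, 2] (no swap needed)
Insert 50:
  append 50 at index 5 → [39, 6, 34, 1, 2, 50]
  50 > parent 34 at index 2, swap → [39, 6, 50, 1, 2, 34]
  50 > parent 39 at index 0, swap → [50, 6, 39, 1, 2, 34]
Insert 15:
  append 15 at index 6 → [50, 6, 39, 1, 2, 34, 15] (no swap needed)
Insert 46:
  append 46 at index 7 → [50, 6, 39, 1, 2, 34, 15, 46]
  46 > parent 1 at index 3, swap → [50, 6, 39, 46, 2, 34, 15, 1]
  46 > parent 6 at index 1, swap → [50, 46, 39, 6, 2, 34, 15, 1]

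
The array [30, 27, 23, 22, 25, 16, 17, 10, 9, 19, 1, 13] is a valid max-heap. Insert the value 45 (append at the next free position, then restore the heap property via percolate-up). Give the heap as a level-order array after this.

[45, 27, 30, 22, 25, 23, 17, 10, 9, 19, 1, 13, 16]

append 45 at index 12 → [30, 27, 23, 22, 25, 16, 17, 10, 9, 19, 1, 13, 45]
45 > parent 16 at index 5, swap → [30, 27, 23, 22, 25, 45, 17, 10, 9, 19, 1, 13, 16]
45 > parent 23 at index 2, swap → [30, 27, 45, 22, 25, 23, 17, 10, 9, 19, 1, 13, 16]
45 > parent 30 at index 0, swap → [45, 27, 30, 22, 25, 23, 17, 10, 9, 19, 1, 13, 16]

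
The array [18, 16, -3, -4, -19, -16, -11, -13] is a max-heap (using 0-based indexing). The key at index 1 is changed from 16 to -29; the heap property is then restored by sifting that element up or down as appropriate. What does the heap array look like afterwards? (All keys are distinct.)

[18, -4, -3, -13, -19, -16, -11, -29]

set index 1 from 16 to -29 → [18, -29, -3, -4, -19, -16, -11, -13]
-29 vs larger child -4 at index 3, swap → [18, -4, -3, -29, -19, -16, -11, -13]
-29 vs only child -13 at index 7, swap → [18, -4, -3, -13, -19, -16, -11, -29]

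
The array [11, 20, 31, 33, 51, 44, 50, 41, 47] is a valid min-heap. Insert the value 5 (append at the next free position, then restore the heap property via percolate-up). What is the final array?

[5, 11, 31, 33, 20, 44, 50, 41, 47, 51]

append 5 at index 9 → [11, 20, 31, 33, 51, 44, 50, 41, 47, 5]
5 < parent 51 at index 4, swap → [11, 20, 31, 33, 5, 44, 50, 41, 47, 51]
5 < parent 20 at index 1, swap → [11, 5, 31, 33, 20, 44, 50, 41, 47, 51]
5 < parent 11 at index 0, swap → [5, 11, 31, 33, 20, 44, 50, 41, 47, 51]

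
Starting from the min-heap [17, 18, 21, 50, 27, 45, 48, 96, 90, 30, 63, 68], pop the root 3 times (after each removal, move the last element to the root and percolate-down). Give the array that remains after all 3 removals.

extract-min #1 returns 17:
  remove root 17; move last element 68 to root → [68, 18, 21, 50, 27, 45, 48, 96, 90, 30, 63]
  68 vs smaller child 18 at index 1, swap → [18, 68, 21, 50, 27, 45, 48, 96, 90, 30, 63]
  68 vs smaller child 27 at index 4, swap → [18, 27, 21, 50, 68, 45, 48, 96, 90, 30, 63]
  68 vs smaller child 30 at index 9, swap → [18, 27, 21, 50, 30, 45, 48, 96, 90, 68, 63]
extract-min #2 returns 18:
  remove root 18; move last element 63 to root → [63, 27, 21, 50, 30, 45, 48, 96, 90, 68]
  63 vs smaller child 21 at index 2, swap → [21, 27, 63, 50, 30, 45, 48, 96, 90, 68]
  63 vs smaller child 45 at index 5, swap → [21, 27, 45, 50, 30, 63, 48, 96, 90, 68]
extract-min #3 returns 21:
  remove root 21; move last element 68 to root → [68, 27, 45, 50, 30, 63, 48, 96, 90]
  68 vs smaller child 27 at index 1, swap → [27, 68, 45, 50, 30, 63, 48, 96, 90]
  68 vs smaller child 30 at index 4, swap → [27, 30, 45, 50, 68, 63, 48, 96, 90]

[27, 30, 45, 50, 68, 63, 48, 96, 90]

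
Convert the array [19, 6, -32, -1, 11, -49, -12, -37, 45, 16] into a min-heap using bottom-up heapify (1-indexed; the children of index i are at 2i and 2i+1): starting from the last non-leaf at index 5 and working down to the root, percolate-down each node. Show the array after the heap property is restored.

sift down from index 5: already satisfies heap property
sift down from index 4:
  -1 vs smaller child -37 at index 8, swap → [19, 6, -32, -37, 11, -49, -12, -1, 45, 16]
sift down from index 3:
  -32 vs smaller child -49 at index 6, swap → [19, 6, -49, -37, 11, -32, -12, -1, 45, 16]
sift down from index 2:
  6 vs smaller child -37 at index 4, swap → [19, -37, -49, 6, 11, -32, -12, -1, 45, 16]
  6 vs smaller child -1 at index 8, swap → [19, -37, -49, -1, 11, -32, -12, 6, 45, 16]
sift down from index 1:
  19 vs smaller child -49 at index 3, swap → [-49, -37, 19, -1, 11, -32, -12, 6, 45, 16]
  19 vs smaller child -32 at index 6, swap → [-49, -37, -32, -1, 11, 19, -12, 6, 45, 16]

[-49, -37, -32, -1, 11, 19, -12, 6, 45, 16]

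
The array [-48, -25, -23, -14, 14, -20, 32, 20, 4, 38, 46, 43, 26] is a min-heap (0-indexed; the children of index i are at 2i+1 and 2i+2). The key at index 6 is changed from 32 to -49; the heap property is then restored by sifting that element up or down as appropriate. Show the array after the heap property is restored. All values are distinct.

[-49, -25, -48, -14, 14, -20, -23, 20, 4, 38, 46, 43, 26]

set index 6 from 32 to -49 → [-48, -25, -23, -14, 14, -20, -49, 20, 4, 38, 46, 43, 26]
-49 < parent -23 at index 2, swap → [-48, -25, -49, -14, 14, -20, -23, 20, 4, 38, 46, 43, 26]
-49 < parent -48 at index 0, swap → [-49, -25, -48, -14, 14, -20, -23, 20, 4, 38, 46, 43, 26]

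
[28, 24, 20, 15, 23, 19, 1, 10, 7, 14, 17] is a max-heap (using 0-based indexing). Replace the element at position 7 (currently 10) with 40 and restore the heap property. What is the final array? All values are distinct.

[40, 28, 20, 24, 23, 19, 1, 15, 7, 14, 17]

set index 7 from 10 to 40 → [28, 24, 20, 15, 23, 19, 1, 40, 7, 14, 17]
40 > parent 15 at index 3, swap → [28, 24, 20, 40, 23, 19, 1, 15, 7, 14, 17]
40 > parent 24 at index 1, swap → [28, 40, 20, 24, 23, 19, 1, 15, 7, 14, 17]
40 > parent 28 at index 0, swap → [40, 28, 20, 24, 23, 19, 1, 15, 7, 14, 17]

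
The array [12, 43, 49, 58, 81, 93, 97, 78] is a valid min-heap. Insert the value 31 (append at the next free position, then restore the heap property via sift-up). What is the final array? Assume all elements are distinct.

append 31 at index 8 → [12, 43, 49, 58, 81, 93, 97, 78, 31]
31 < parent 58 at index 3, swap → [12, 43, 49, 31, 81, 93, 97, 78, 58]
31 < parent 43 at index 1, swap → [12, 31, 49, 43, 81, 93, 97, 78, 58]

[12, 31, 49, 43, 81, 93, 97, 78, 58]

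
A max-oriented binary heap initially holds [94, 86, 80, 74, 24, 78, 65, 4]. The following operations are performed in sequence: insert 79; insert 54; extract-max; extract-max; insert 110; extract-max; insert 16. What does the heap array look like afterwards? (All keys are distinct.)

[80, 79, 78, 74, 54, 24, 65, 4, 16]

insert 79:
  append 79 at index 8 → [94, 86, 80, 74, 24, 78, 65, 4, 79]
  79 > parent 74 at index 3, swap → [94, 86, 80, 79, 24, 78, 65, 4, 74]
insert 54:
  append 54 at index 9 → [94, 86, 80, 79, 24, 78, 65, 4, 74, 54]
  54 > parent 24 at index 4, swap → [94, 86, 80, 79, 54, 78, 65, 4, 74, 24]
extract-max → returns 94:
  remove root 94; move last element 24 to root → [24, 86, 80, 79, 54, 78, 65, 4, 74]
  24 vs larger child 86 at index 1, swap → [86, 24, 80, 79, 54, 78, 65, 4, 74]
  24 vs larger child 79 at index 3, swap → [86, 79, 80, 24, 54, 78, 65, 4, 74]
  24 vs larger child 74 at index 8, swap → [86, 79, 80, 74, 54, 78, 65, 4, 24]
extract-max → returns 86:
  remove root 86; move last element 24 to root → [24, 79, 80, 74, 54, 78, 65, 4]
  24 vs larger child 80 at index 2, swap → [80, 79, 24, 74, 54, 78, 65, 4]
  24 vs larger child 78 at index 5, swap → [80, 79, 78, 74, 54, 24, 65, 4]
insert 110:
  append 110 at index 8 → [80, 79, 78, 74, 54, 24, 65, 4, 110]
  110 > parent 74 at index 3, swap → [80, 79, 78, 110, 54, 24, 65, 4, 74]
  110 > parent 79 at index 1, swap → [80, 110, 78, 79, 54, 24, 65, 4, 74]
  110 > parent 80 at index 0, swap → [110, 80, 78, 79, 54, 24, 65, 4, 74]
extract-max → returns 110:
  remove root 110; move last element 74 to root → [74, 80, 78, 79, 54, 24, 65, 4]
  74 vs larger child 80 at index 1, swap → [80, 74, 78, 79, 54, 24, 65, 4]
  74 vs larger child 79 at index 3, swap → [80, 79, 78, 74, 54, 24, 65, 4]
insert 16:
  append 16 at index 8 → [80, 79, 78, 74, 54, 24, 65, 4, 16] (no swap needed)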